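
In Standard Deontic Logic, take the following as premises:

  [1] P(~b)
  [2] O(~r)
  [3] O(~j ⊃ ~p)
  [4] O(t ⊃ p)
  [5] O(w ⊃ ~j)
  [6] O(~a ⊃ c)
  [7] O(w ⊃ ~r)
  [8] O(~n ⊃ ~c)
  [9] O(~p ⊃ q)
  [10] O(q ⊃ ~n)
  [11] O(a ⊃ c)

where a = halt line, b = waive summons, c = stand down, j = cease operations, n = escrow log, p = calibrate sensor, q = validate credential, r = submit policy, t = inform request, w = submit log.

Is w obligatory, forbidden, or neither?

Forbidden

By case analysis on a: premise 11 gives O(a ⊃ c) and premise 6 gives O(~a ⊃ c), so O(c) either way.
The contrapositive of premise 8 (O(~n ⊃ ~c)) is O(c ⊃ n), and O(c) is already established, so O(n).
Premise 10, O(q ⊃ ~n), contraposes to O(n ⊃ ~q); with O(n) we get O(~q).
The contrapositive of premise 9 (O(~p ⊃ q)) is O(~q ⊃ p), and O(~q) is already established, so O(p).
Premise 3 is O(~j ⊃ ~p); contrapositively O(p ⊃ j). Since O(p) holds, K gives O(j).
The contrapositive of premise 5 (O(w ⊃ ~j)) is O(j ⊃ ~w), and O(j) is already established, so O(~w).
Premises 1, 2, 4, 7 do not contribute to this derivation.
Thus O(~w), which is F(w): w is forbidden.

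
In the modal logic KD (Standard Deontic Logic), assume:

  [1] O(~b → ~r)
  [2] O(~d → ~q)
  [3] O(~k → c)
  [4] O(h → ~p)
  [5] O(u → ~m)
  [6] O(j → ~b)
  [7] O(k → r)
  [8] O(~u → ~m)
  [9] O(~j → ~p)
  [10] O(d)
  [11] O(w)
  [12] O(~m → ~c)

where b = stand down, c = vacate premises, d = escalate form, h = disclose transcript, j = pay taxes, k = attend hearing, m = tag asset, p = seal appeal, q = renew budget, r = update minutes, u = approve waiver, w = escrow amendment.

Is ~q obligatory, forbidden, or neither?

Neither

Premise 2 is O(~d → ~q), but O(~d) is not derivable from the premises, so it does not yield O(~q).
No premise or chain of K-axiom applications forces O(~q), and none forces O(q). So ~q is neither obligatory nor forbidden under these norms.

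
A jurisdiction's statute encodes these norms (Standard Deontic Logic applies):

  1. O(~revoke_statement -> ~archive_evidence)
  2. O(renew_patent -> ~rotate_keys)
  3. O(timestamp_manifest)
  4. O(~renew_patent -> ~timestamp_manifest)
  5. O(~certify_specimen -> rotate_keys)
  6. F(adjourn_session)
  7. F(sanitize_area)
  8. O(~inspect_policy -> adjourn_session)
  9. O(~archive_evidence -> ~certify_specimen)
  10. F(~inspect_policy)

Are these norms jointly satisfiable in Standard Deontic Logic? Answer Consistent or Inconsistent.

Premise 8 is O(~inspect_policy -> adjourn_session), but O(~inspect_policy) is not derivable from the premises, so it does not yield O(adjourn_session).
So O(adjourn_session) is not derivable, and the apparent clash with O(~adjourn_session) does not arise.
A world satisfying every obligation exists (e.g. adjourn_session=false, archive_evidence=true, certify_specimen=true, inspect_policy=true, renew_patent=true, revoke_statement=true, rotate_keys=false, sanitize_area=false, timestamp_manifest=true); no atom is both obligatory and forbidden, so the set is consistent.

Consistent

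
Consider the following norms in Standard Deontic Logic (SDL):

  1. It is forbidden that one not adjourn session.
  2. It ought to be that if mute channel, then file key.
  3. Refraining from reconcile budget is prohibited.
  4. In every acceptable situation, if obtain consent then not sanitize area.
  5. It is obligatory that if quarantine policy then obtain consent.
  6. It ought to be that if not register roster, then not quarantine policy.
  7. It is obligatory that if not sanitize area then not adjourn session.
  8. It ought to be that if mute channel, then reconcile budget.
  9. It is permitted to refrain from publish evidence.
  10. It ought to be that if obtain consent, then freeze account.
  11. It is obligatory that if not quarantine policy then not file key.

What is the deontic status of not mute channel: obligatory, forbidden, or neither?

Obligatory

Premise 1, F(¬adjourn_session), is equivalent to O(adjourn_session).
The contrapositive of premise 7 (O(¬sanitize_area → ¬adjourn_session)) is O(adjourn_session → sanitize_area), and O(adjourn_session) is already established, so O(sanitize_area).
Premise 4 is O(obtain_consent → ¬sanitize_area); contrapositively O(sanitize_area → ¬obtain_consent). Since O(sanitize_area) holds, K gives O(¬obtain_consent).
The contrapositive of premise 5 (O(quarantine_policy → obtain_consent)) is O(¬obtain_consent → ¬quarantine_policy), and O(¬obtain_consent) is already established, so O(¬quarantine_policy).
With premise 11, O(¬quarantine_policy → ¬file_key), the K-axiom yields O(¬file_key).
Premise 2, O(mute_channel → file_key), contraposes to O(¬file_key → ¬mute_channel); with O(¬file_key) we get O(¬mute_channel).
Premises 3, 6, 8, 9, 10 do not contribute to this derivation.
Hence ¬mute_channel is obligatory.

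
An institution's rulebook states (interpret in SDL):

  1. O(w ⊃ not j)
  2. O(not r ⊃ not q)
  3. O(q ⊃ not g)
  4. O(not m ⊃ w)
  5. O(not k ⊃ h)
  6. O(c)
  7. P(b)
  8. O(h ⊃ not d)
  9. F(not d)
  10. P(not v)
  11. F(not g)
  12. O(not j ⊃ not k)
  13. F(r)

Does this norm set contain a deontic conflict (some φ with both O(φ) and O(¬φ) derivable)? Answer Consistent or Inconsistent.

Premise 3 is O(q ⊃ not g), but O(q) is not derivable from the premises, so it does not yield O(not g).
So O(not g) is not derivable, and the apparent clash with O(g) does not arise.
A world satisfying every obligation exists (e.g. b=false, c=true, d=true, g=true, h=false, j=true, k=true, m=true, q=false, r=false, v=false, w=false); no atom is both obligatory and forbidden, so the set is consistent.

Consistent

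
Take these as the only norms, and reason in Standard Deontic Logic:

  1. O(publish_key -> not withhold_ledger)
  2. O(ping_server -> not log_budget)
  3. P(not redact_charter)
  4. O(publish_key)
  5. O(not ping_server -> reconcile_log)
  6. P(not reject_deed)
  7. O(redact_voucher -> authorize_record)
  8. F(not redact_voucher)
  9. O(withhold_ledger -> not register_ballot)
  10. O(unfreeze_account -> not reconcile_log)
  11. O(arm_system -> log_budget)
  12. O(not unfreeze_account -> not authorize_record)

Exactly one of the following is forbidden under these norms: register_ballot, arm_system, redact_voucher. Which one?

arm_system

F(not redact_voucher) at premise 8 means O(redact_voucher).
Applying K to premise 7 (O(redact_voucher -> authorize_record)) and O(redact_voucher) yields O(authorize_record).
Premise 12, O(not unfreeze_account -> not authorize_record), contraposes to O(authorize_record -> unfreeze_account); with O(authorize_record) we get O(unfreeze_account).
With premise 10, O(unfreeze_account -> not reconcile_log), the K-axiom yields O(not reconcile_log).
The contrapositive of premise 5 (O(not ping_server -> reconcile_log)) is O(not reconcile_log -> ping_server), and O(not reconcile_log) is already established, so O(ping_server).
Premise 2 is O(ping_server -> not log_budget); since O(ping_server), deontic closure gives O(not log_budget).
The contrapositive of premise 11 (O(arm_system -> log_budget)) is O(not log_budget -> not arm_system), and O(not log_budget) is already established, so O(not arm_system).
So O(not arm_system) holds, i.e. arm_system is forbidden. None of the other listed options is forbidden under the premises.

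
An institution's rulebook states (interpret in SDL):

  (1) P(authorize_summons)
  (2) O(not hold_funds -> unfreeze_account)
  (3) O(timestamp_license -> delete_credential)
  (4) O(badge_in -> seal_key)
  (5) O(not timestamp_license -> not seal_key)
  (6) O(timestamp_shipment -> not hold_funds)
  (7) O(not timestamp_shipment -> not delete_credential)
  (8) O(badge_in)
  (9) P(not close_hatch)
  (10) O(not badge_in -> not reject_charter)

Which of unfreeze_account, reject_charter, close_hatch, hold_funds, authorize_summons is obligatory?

From premise 8 we have O(badge_in).
Applying K to premise 4 (O(badge_in -> seal_key)) and O(badge_in) yields O(seal_key).
Premise 5, O(not timestamp_license -> not seal_key), contraposes to O(seal_key -> timestamp_license); with O(seal_key) we get O(timestamp_license).
With premise 3, O(timestamp_license -> delete_credential), the K-axiom yields O(delete_credential).
Premise 7, O(not timestamp_shipment -> not delete_credential), contraposes to O(delete_credential -> timestamp_shipment); with O(delete_credential) we get O(timestamp_shipment).
With premise 6, O(timestamp_shipment -> not hold_funds), the K-axiom yields O(not hold_funds).
Applying K to premise 2 (O(not hold_funds -> unfreeze_account)) and O(not hold_funds) yields O(unfreeze_account).
So O(unfreeze_account) holds — unfreeze_account is obligatory. None of the other listed options is made obligatory by any chain of premises.

unfreeze_account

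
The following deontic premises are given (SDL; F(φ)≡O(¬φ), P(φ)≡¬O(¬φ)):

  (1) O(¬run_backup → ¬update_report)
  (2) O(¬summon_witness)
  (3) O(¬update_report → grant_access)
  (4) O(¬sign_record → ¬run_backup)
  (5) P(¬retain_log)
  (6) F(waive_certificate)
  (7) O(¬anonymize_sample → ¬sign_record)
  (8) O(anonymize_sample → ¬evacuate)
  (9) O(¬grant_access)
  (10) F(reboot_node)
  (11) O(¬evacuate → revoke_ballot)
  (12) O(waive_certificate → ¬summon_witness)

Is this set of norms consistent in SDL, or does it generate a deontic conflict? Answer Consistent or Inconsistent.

Premise 12 is O(waive_certificate → ¬summon_witness); even if O(¬summon_witness) held, inferring O(waive_certificate) would be affirming the consequent — invalid.
So O(waive_certificate) is not derivable, and the apparent clash with O(¬waive_certificate) does not arise.
A world satisfying every obligation exists (e.g. anonymize_sample=true, evacuate=false, grant_access=false, reboot_node=false, retain_log=false, revoke_ballot=true, run_backup=true, sign_record=true, summon_witness=false, update_report=true, waive_certificate=false); no atom is both obligatory and forbidden, so the set is consistent.

Consistent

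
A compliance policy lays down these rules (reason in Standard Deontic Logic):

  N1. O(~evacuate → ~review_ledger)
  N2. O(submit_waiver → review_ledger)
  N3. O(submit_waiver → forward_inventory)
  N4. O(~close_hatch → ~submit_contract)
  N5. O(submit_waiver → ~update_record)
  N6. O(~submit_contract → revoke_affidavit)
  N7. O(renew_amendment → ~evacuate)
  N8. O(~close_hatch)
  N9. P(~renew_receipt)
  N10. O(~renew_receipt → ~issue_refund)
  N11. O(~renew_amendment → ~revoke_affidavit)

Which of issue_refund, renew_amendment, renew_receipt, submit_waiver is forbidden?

submit_waiver

From premise 8 we have O(~close_hatch).
With premise 4, O(~close_hatch → ~submit_contract), the K-axiom yields O(~submit_contract).
From O(~submit_contract) and premise 6, O(~submit_contract → revoke_affidavit), we obtain O(revoke_affidavit).
Premise 11, O(~renew_amendment → ~revoke_affidavit), contraposes to O(revoke_affidavit → renew_amendment); with O(revoke_affidavit) we get O(renew_amendment).
With premise 7, O(renew_amendment → ~evacuate), the K-axiom yields O(~evacuate).
With premise 1, O(~evacuate → ~review_ledger), the K-axiom yields O(~review_ledger).
The contrapositive of premise 2 (O(submit_waiver → review_ledger)) is O(~review_ledger → ~submit_waiver), and O(~review_ledger) is already established, so O(~submit_waiver).
So O(~submit_waiver) holds, i.e. submit_waiver is forbidden. None of the other listed options is forbidden under the premises.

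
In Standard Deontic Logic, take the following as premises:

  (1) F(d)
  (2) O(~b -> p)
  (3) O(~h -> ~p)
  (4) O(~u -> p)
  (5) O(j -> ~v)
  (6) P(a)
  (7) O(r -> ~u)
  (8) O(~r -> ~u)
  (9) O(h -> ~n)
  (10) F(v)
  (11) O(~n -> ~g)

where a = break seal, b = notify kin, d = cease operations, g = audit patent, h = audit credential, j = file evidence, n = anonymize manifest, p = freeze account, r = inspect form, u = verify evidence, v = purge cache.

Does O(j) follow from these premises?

No

Premise 5 is O(j -> ~v); even if O(~v) held, inferring O(j) would be affirming the consequent — invalid.
No other premise forces O(j). An ideal world satisfying every premise can still have j false, so O(j) is not derivable.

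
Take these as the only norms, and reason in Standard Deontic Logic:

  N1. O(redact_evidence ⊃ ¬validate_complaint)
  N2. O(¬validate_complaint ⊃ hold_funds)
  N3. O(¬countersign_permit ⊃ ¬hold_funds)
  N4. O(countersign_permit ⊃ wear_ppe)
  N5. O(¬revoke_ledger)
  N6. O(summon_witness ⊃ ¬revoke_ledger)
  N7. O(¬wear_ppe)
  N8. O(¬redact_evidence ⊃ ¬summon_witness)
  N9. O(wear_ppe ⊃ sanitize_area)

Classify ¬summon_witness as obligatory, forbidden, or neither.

From premise 7 we have O(¬wear_ppe).
The contrapositive of premise 4 (O(countersign_permit ⊃ wear_ppe)) is O(¬wear_ppe ⊃ ¬countersign_permit), and O(¬wear_ppe) is already established, so O(¬countersign_permit).
Applying K to premise 3 (O(¬countersign_permit ⊃ ¬hold_funds)) and O(¬countersign_permit) yields O(¬hold_funds).
Premise 2 is O(¬validate_complaint ⊃ hold_funds); contrapositively O(¬hold_funds ⊃ validate_complaint). Since O(¬hold_funds) holds, K gives O(validate_complaint).
Premise 1, O(redact_evidence ⊃ ¬validate_complaint), contraposes to O(validate_complaint ⊃ ¬redact_evidence); with O(validate_complaint) we get O(¬redact_evidence).
From O(¬redact_evidence) and premise 8, O(¬redact_evidence ⊃ ¬summon_witness), we obtain O(¬summon_witness).
Premises 5, 6, 9 do not contribute to this derivation.
Hence ¬summon_witness is obligatory.

Obligatory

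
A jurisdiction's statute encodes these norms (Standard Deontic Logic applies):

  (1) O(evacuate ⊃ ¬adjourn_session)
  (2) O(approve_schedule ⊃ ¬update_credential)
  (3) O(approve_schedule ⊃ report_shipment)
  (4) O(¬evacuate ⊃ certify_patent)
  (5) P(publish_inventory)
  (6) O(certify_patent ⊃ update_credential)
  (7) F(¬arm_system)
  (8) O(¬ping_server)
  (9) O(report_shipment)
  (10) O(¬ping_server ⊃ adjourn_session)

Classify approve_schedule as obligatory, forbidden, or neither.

Forbidden

From premise 8 we have O(¬ping_server).
Premise 10 is O(¬ping_server ⊃ adjourn_session); since O(¬ping_server), deontic closure gives O(adjourn_session).
The contrapositive of premise 1 (O(evacuate ⊃ ¬adjourn_session)) is O(adjourn_session ⊃ ¬evacuate), and O(adjourn_session) is already established, so O(¬evacuate).
Applying K to premise 4 (O(¬evacuate ⊃ certify_patent)) and O(¬evacuate) yields O(certify_patent).
Premise 6 is O(certify_patent ⊃ update_credential); since O(certify_patent), deontic closure gives O(update_credential).
Premise 2 is O(approve_schedule ⊃ ¬update_credential); contrapositively O(update_credential ⊃ ¬approve_schedule). Since O(update_credential) holds, K gives O(¬approve_schedule).
Premises 3, 5, 7, 9 do not contribute to this derivation.
Thus O(¬approve_schedule), which is F(approve_schedule): approve_schedule is forbidden.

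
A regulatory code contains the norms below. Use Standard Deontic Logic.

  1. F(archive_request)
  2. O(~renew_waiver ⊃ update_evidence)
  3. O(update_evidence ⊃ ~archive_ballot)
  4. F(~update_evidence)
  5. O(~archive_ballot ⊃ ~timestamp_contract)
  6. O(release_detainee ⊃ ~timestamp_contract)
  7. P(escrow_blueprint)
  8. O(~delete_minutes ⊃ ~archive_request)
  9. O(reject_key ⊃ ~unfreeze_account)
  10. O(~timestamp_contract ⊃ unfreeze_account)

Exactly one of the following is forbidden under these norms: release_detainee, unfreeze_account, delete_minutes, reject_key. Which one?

reject_key

F(~update_evidence) at premise 4 means O(update_evidence).
With premise 3, O(update_evidence ⊃ ~archive_ballot), the K-axiom yields O(~archive_ballot).
Applying K to premise 5 (O(~archive_ballot ⊃ ~timestamp_contract)) and O(~archive_ballot) yields O(~timestamp_contract).
Premise 10 is O(~timestamp_contract ⊃ unfreeze_account); since O(~timestamp_contract), deontic closure gives O(unfreeze_account).
The contrapositive of premise 9 (O(reject_key ⊃ ~unfreeze_account)) is O(unfreeze_account ⊃ ~reject_key), and O(unfreeze_account) is already established, so O(~reject_key).
So O(~reject_key) holds, i.e. reject_key is forbidden. None of the other listed options is forbidden under the premises.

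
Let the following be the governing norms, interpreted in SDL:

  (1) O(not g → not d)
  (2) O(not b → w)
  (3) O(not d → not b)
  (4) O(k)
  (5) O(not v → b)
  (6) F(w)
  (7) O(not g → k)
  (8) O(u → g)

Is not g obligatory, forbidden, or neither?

Premise 6 is F(w), i.e. O(not w).
The contrapositive of premise 2 (O(not b → w)) is O(not w → b), and O(not w) is already established, so O(b).
Premise 3 is O(not d → not b); contrapositively O(b → d). Since O(b) holds, K gives O(d).
The contrapositive of premise 1 (O(not g → not d)) is O(d → g), and O(d) is already established, so O(g).
Premises 4, 5, 7, 8 do not contribute to this derivation.
Thus O(g), which is F(not g): not g is forbidden.

Forbidden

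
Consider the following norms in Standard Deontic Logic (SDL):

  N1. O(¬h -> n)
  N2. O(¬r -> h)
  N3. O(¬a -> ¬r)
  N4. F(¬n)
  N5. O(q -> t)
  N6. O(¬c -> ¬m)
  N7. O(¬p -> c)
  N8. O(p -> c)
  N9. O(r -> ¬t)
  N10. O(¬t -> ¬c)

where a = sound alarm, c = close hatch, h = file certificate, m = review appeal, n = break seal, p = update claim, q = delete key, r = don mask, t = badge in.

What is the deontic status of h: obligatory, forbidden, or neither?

Obligatory

Premises 8 and 7 are O(p -> c) and O(¬p -> c); every ideal world satisfies p or ¬p, so in either case c holds — hence O(c).
The contrapositive of premise 10 (O(¬t -> ¬c)) is O(c -> t), and O(c) is already established, so O(t).
The contrapositive of premise 9 (O(r -> ¬t)) is O(t -> ¬r), and O(t) is already established, so O(¬r).
Applying K to premise 2 (O(¬r -> h)) and O(¬r) yields O(h).
Premises 1, 3, 4, 5, 6 do not contribute to this derivation.
Hence h is obligatory.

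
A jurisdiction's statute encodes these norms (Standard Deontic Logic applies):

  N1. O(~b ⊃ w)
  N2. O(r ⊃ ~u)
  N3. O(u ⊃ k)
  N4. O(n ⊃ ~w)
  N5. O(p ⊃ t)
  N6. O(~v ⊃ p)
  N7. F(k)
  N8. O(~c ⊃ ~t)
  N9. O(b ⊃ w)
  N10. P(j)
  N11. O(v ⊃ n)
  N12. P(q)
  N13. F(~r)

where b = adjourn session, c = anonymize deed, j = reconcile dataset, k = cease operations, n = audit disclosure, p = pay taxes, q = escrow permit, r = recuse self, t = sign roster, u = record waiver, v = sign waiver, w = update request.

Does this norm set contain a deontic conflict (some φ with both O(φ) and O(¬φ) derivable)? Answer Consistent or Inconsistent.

Consistent

Premise 3 is O(u ⊃ k), but O(u) is not derivable from the premises, so it does not yield O(k).
So O(k) is not derivable, and the apparent clash with O(~k) does not arise.
A world satisfying every obligation exists (e.g. b=false, c=true, j=false, k=false, n=false, p=true, q=false, r=true, t=true, u=false, v=false, w=true); no atom is both obligatory and forbidden, so the set is consistent.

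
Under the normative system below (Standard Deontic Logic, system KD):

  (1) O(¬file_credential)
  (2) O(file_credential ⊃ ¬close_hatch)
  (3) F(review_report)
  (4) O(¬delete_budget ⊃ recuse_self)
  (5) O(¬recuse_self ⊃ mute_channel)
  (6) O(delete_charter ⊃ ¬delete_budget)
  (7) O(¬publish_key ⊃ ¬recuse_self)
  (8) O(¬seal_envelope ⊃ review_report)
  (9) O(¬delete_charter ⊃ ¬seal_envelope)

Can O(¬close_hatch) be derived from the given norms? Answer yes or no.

Premise 2 is O(file_credential ⊃ ¬close_hatch), but O(file_credential) is not derivable from the premises, so it does not yield O(¬close_hatch).
No other premise forces O(¬close_hatch). An ideal world satisfying every premise can still have ¬close_hatch false, so O(¬close_hatch) is not derivable.

No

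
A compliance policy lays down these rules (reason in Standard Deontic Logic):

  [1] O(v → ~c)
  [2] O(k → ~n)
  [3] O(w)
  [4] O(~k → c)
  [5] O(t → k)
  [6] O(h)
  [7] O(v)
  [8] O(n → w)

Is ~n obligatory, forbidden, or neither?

Premise 7 states O(v) outright.
Premise 1 is O(v → ~c); since O(v), deontic closure gives O(~c).
Premise 4, O(~k → c), contraposes to O(~c → k); with O(~c) we get O(k).
Premise 2 is O(k → ~n); since O(k), deontic closure gives O(~n).
Premises 3, 5, 6, 8 do not contribute to this derivation.
Hence ~n is obligatory.

Obligatory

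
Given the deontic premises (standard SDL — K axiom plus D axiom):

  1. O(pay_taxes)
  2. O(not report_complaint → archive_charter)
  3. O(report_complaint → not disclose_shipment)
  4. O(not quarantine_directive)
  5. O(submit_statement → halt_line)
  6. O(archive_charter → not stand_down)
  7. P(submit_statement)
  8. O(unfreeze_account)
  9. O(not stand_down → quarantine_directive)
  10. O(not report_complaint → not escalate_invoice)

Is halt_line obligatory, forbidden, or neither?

Premise 5 is O(submit_statement → halt_line), but O(submit_statement) is not derivable from the premises (the permission P(submit_statement) asserts only not O(not submit_statement), not O(submit_statement)), so it does not yield O(halt_line).
No premise or chain of K-axiom applications forces O(halt_line), and none forces O(not halt_line). So halt_line is neither obligatory nor forbidden under these norms.

Neither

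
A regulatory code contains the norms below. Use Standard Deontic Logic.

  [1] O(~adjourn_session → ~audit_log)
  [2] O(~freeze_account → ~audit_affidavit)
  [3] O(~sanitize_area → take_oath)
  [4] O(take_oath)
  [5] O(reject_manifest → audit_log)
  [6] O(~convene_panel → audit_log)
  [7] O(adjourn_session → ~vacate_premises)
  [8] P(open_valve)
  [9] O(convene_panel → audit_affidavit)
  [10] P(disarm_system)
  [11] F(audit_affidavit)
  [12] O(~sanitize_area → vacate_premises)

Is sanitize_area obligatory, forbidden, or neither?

Premise 11 is F(audit_affidavit), i.e. O(~audit_affidavit).
Premise 9 is O(convene_panel → audit_affidavit); contrapositively O(~audit_affidavit → ~convene_panel). Since O(~audit_affidavit) holds, K gives O(~convene_panel).
From O(~convene_panel) and premise 6, O(~convene_panel → audit_log), we obtain O(audit_log).
Premise 1, O(~adjourn_session → ~audit_log), contraposes to O(audit_log → adjourn_session); with O(audit_log) we get O(adjourn_session).
Premise 7 is O(adjourn_session → ~vacate_premises); since O(adjourn_session), deontic closure gives O(~vacate_premises).
The contrapositive of premise 12 (O(~sanitize_area → vacate_premises)) is O(~vacate_premises → sanitize_area), and O(~vacate_premises) is already established, so O(sanitize_area).
Premises 2, 3, 4, 5, 8, 10 do not contribute to this derivation.
Hence sanitize_area is obligatory.

Obligatory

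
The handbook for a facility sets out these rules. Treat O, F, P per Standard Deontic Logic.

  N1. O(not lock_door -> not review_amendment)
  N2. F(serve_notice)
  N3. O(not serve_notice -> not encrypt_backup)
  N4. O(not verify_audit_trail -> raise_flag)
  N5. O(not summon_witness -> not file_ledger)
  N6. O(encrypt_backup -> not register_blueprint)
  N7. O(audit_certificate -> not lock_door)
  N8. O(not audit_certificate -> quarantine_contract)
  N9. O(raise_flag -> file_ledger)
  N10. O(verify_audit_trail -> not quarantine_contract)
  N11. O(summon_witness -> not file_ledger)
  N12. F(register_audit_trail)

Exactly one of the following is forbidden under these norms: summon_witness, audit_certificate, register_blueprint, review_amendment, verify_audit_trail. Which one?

Premises 11 and 5 cover both cases: O(summon_witness -> not file_ledger) and O(not summon_witness -> not file_ledger). Since summon_witness ∨ not summon_witness is a tautology, O(not file_ledger) follows.
Premise 9, O(raise_flag -> file_ledger), contraposes to O(not file_ledger -> not raise_flag); with O(not file_ledger) we get O(not raise_flag).
The contrapositive of premise 4 (O(not verify_audit_trail -> raise_flag)) is O(not raise_flag -> verify_audit_trail), and O(not raise_flag) is already established, so O(verify_audit_trail).
Premise 10 is O(verify_audit_trail -> not quarantine_contract); since O(verify_audit_trail), deontic closure gives O(not quarantine_contract).
Premise 8 is O(not audit_certificate -> quarantine_contract); contrapositively O(not quarantine_contract -> audit_certificate). Since O(not quarantine_contract) holds, K gives O(audit_certificate).
Applying K to premise 7 (O(audit_certificate -> not lock_door)) and O(audit_certificate) yields O(not lock_door).
From O(not lock_door) and premise 1, O(not lock_door -> not review_amendment), we obtain O(not review_amendment).
So O(not review_amendment) holds, i.e. review_amendment is forbidden. None of the other listed options is forbidden under the premises.

review_amendment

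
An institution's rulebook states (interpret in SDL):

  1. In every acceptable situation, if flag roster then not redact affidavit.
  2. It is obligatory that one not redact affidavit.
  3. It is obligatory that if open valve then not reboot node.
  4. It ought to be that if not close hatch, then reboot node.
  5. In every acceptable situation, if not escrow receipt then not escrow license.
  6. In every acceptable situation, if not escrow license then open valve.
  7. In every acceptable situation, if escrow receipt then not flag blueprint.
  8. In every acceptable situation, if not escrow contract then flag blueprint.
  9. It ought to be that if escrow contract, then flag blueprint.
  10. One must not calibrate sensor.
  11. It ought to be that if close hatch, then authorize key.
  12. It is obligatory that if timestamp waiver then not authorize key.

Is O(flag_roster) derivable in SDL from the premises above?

Premise 1 is O(flag_roster → ¬redact_affidavit); even if O(¬redact_affidavit) held, inferring O(flag_roster) would be affirming the consequent — invalid.
No other premise forces O(flag_roster). An ideal world satisfying every premise can still have flag_roster false, so O(flag_roster) is not derivable.

No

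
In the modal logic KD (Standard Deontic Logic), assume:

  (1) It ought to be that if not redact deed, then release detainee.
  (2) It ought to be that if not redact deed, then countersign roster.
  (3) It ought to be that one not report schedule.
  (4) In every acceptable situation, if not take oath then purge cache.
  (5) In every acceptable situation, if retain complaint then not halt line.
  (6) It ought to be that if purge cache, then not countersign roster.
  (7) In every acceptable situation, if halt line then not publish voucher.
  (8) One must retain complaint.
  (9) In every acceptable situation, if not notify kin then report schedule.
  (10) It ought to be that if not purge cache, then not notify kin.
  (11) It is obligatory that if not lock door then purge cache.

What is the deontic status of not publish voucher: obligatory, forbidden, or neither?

Neither

Premise 7 is O(halt_line → ¬publish_voucher), but O(halt_line) is not derivable from the premises, so it does not yield O(¬publish_voucher).
No premise or chain of K-axiom applications forces O(¬publish_voucher), and none forces O(publish_voucher). So ¬publish_voucher is neither obligatory nor forbidden under these norms.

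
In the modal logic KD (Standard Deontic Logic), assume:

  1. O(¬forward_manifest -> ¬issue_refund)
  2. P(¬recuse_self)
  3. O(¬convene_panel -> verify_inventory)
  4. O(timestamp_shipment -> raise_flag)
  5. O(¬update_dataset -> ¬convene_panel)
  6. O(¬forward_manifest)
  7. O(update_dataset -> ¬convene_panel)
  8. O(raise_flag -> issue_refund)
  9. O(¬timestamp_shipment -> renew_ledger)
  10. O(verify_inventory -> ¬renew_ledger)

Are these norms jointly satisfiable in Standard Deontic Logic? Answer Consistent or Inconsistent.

Inconsistent

By case analysis on ¬update_dataset: premise 5 gives O(¬update_dataset -> ¬convene_panel) and premise 7 gives O(update_dataset -> ¬convene_panel), so O(¬convene_panel) either way.
Premise 3 is O(¬convene_panel -> verify_inventory); since O(¬convene_panel), deontic closure gives O(verify_inventory).
Applying K to premise 10 (O(verify_inventory -> ¬renew_ledger)) and O(verify_inventory) yields O(¬renew_ledger).
Premise 9 is O(¬timestamp_shipment -> renew_ledger); contrapositively O(¬renew_ledger -> timestamp_shipment). Since O(¬renew_ledger) holds, K gives O(timestamp_shipment).
With premise 4, O(timestamp_shipment -> raise_flag), the K-axiom yields O(raise_flag).
With premise 8, O(raise_flag -> issue_refund), the K-axiom yields O(issue_refund).
Premise 1 is O(¬forward_manifest -> ¬issue_refund); contrapositively O(issue_refund -> forward_manifest). Since O(issue_refund) holds, K gives O(forward_manifest).
Yet premise 6 states O(¬forward_manifest).
We now have both O(forward_manifest) and O(¬forward_manifest) — forward_manifest is simultaneously obligatory and forbidden, violating the D-axiom.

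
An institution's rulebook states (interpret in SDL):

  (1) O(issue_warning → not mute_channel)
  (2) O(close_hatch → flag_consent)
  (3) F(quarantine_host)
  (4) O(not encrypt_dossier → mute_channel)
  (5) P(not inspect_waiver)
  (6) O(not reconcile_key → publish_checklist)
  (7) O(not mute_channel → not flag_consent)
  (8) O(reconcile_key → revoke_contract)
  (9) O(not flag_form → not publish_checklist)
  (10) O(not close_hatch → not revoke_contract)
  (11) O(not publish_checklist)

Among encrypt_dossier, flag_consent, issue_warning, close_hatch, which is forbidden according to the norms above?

Premise 11 states O(not publish_checklist) outright.
Premise 6, O(not reconcile_key → publish_checklist), contraposes to O(not publish_checklist → reconcile_key); with O(not publish_checklist) we get O(reconcile_key).
From O(reconcile_key) and premise 8, O(reconcile_key → revoke_contract), we obtain O(revoke_contract).
Premise 10, O(not close_hatch → not revoke_contract), contraposes to O(revoke_contract → close_hatch); with O(revoke_contract) we get O(close_hatch).
With premise 2, O(close_hatch → flag_consent), the K-axiom yields O(flag_consent).
Premise 7, O(not mute_channel → not flag_consent), contraposes to O(flag_consent → mute_channel); with O(flag_consent) we get O(mute_channel).
The contrapositive of premise 1 (O(issue_warning → not mute_channel)) is O(mute_channel → not issue_warning), and O(mute_channel) is already established, so O(not issue_warning).
So O(not issue_warning) holds, i.e. issue_warning is forbidden. None of the other listed options is forbidden under the premises.

issue_warning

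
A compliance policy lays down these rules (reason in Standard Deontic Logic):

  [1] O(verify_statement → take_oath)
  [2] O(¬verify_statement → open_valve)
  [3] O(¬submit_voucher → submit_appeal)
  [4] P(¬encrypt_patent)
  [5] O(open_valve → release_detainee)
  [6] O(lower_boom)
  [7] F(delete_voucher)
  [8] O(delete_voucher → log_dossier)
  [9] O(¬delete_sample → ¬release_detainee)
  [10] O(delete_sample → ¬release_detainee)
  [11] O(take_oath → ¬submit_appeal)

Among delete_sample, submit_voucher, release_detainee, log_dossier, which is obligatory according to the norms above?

Premises 10 and 9 are O(delete_sample → ¬release_detainee) and O(¬delete_sample → ¬release_detainee); every ideal world satisfies delete_sample or ¬delete_sample, so in either case ¬release_detainee holds — hence O(¬release_detainee).
Premise 5, O(open_valve → release_detainee), contraposes to O(¬release_detainee → ¬open_valve); with O(¬release_detainee) we get O(¬open_valve).
Premise 2 is O(¬verify_statement → open_valve); contrapositively O(¬open_valve → verify_statement). Since O(¬open_valve) holds, K gives O(verify_statement).
Premise 1 is O(verify_statement → take_oath); since O(verify_statement), deontic closure gives O(take_oath).
From O(take_oath) and premise 11, O(take_oath → ¬submit_appeal), we obtain O(¬submit_appeal).
Premise 3, O(¬submit_voucher → submit_appeal), contraposes to O(¬submit_appeal → submit_voucher); with O(¬submit_appeal) we get O(submit_voucher).
So O(submit_voucher) holds — submit_voucher is obligatory. None of the other listed options is made obligatory by any chain of premises.

submit_voucher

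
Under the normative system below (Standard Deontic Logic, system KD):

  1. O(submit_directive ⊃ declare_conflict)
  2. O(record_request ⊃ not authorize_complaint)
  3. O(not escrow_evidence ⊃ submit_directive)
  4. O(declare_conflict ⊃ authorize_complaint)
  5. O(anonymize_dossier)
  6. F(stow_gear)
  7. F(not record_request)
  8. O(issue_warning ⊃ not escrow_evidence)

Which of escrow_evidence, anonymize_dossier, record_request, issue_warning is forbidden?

issue_warning

Premise 7, F(not record_request), is equivalent to O(record_request).
From O(record_request) and premise 2, O(record_request ⊃ not authorize_complaint), we obtain O(not authorize_complaint).
The contrapositive of premise 4 (O(declare_conflict ⊃ authorize_complaint)) is O(not authorize_complaint ⊃ not declare_conflict), and O(not authorize_complaint) is already established, so O(not declare_conflict).
The contrapositive of premise 1 (O(submit_directive ⊃ declare_conflict)) is O(not declare_conflict ⊃ not submit_directive), and O(not declare_conflict) is already established, so O(not submit_directive).
Premise 3 is O(not escrow_evidence ⊃ submit_directive); contrapositively O(not submit_directive ⊃ escrow_evidence). Since O(not submit_directive) holds, K gives O(escrow_evidence).
Premise 8 is O(issue_warning ⊃ not escrow_evidence); contrapositively O(escrow_evidence ⊃ not issue_warning). Since O(escrow_evidence) holds, K gives O(not issue_warning).
So O(not issue_warning) holds, i.e. issue_warning is forbidden. None of the other listed options is forbidden under the premises.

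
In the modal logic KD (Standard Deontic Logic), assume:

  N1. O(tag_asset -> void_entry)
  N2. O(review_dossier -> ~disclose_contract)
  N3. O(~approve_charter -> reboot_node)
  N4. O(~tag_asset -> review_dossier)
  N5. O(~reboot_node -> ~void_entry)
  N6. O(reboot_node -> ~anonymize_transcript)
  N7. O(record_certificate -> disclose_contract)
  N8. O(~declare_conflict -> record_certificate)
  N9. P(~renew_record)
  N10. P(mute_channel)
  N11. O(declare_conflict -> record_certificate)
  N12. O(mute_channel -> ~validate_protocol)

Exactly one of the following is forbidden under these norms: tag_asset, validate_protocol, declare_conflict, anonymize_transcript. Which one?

anonymize_transcript

Premises 11 and 8 cover both cases: O(declare_conflict -> record_certificate) and O(~declare_conflict -> record_certificate). Since declare_conflict ∨ ~declare_conflict is a tautology, O(record_certificate) follows.
With premise 7, O(record_certificate -> disclose_contract), the K-axiom yields O(disclose_contract).
Premise 2, O(review_dossier -> ~disclose_contract), contraposes to O(disclose_contract -> ~review_dossier); with O(disclose_contract) we get O(~review_dossier).
Premise 4 is O(~tag_asset -> review_dossier); contrapositively O(~review_dossier -> tag_asset). Since O(~review_dossier) holds, K gives O(tag_asset).
Premise 1 is O(tag_asset -> void_entry); since O(tag_asset), deontic closure gives O(void_entry).
Premise 5, O(~reboot_node -> ~void_entry), contraposes to O(void_entry -> reboot_node); with O(void_entry) we get O(reboot_node).
Applying K to premise 6 (O(reboot_node -> ~anonymize_transcript)) and O(reboot_node) yields O(~anonymize_transcript).
So O(~anonymize_transcript) holds, i.e. anonymize_transcript is forbidden. None of the other listed options is forbidden under the premises.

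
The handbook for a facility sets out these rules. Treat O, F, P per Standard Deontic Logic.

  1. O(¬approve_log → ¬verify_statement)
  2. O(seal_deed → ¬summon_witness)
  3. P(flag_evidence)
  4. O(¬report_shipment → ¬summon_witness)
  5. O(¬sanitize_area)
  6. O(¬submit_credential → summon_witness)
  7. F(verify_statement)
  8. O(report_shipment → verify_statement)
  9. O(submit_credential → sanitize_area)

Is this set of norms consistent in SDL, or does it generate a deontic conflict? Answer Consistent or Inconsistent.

Inconsistent

Premise 7, F(verify_statement), is equivalent to O(¬verify_statement).
The contrapositive of premise 8 (O(report_shipment → verify_statement)) is O(¬verify_statement → ¬report_shipment), and O(¬verify_statement) is already established, so O(¬report_shipment).
From O(¬report_shipment) and premise 4, O(¬report_shipment → ¬summon_witness), we obtain O(¬summon_witness).
Premise 6, O(¬submit_credential → summon_witness), contraposes to O(¬summon_witness → submit_credential); with O(¬summon_witness) we get O(submit_credential).
Premise 9 is O(submit_credential → sanitize_area); since O(submit_credential), deontic closure gives O(sanitize_area).
Yet premise 5 states O(¬sanitize_area).
We now have both O(sanitize_area) and O(¬sanitize_area) — sanitize_area is simultaneously obligatory and forbidden, violating the D-axiom.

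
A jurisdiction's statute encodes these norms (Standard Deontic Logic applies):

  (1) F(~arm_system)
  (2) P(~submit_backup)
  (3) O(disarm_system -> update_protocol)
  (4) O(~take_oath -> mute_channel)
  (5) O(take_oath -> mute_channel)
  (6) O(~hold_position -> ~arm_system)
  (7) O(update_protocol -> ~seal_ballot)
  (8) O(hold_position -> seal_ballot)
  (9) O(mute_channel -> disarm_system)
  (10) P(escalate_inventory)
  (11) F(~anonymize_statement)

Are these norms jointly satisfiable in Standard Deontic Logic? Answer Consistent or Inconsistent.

Premises 4 and 5 cover both cases: O(~take_oath -> mute_channel) and O(take_oath -> mute_channel). Since ~take_oath ∨ take_oath is a tautology, O(mute_channel) follows.
Premise 9 is O(mute_channel -> disarm_system); since O(mute_channel), deontic closure gives O(disarm_system).
From O(disarm_system) and premise 3, O(disarm_system -> update_protocol), we obtain O(update_protocol).
Premise 7 is O(update_protocol -> ~seal_ballot); since O(update_protocol), deontic closure gives O(~seal_ballot).
Premise 8 is O(hold_position -> seal_ballot); contrapositively O(~seal_ballot -> ~hold_position). Since O(~seal_ballot) holds, K gives O(~hold_position).
Premise 6 is O(~hold_position -> ~arm_system); since O(~hold_position), deontic closure gives O(~arm_system).
But premise 1, F(~arm_system), means O(arm_system).
We now have both O(~arm_system) and O(arm_system) — arm_system is simultaneously obligatory and forbidden, violating the D-axiom.

Inconsistent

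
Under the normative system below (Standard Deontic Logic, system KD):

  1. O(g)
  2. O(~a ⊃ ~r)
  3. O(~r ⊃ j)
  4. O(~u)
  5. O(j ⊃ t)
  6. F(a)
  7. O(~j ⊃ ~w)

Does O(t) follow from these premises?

Yes

F(a) at premise 6 means O(~a).
From O(~a) and premise 2, O(~a ⊃ ~r), we obtain O(~r).
With premise 3, O(~r ⊃ j), the K-axiom yields O(j).
Applying K to premise 5 (O(j ⊃ t)) and O(j) yields O(t).
Premises 1, 4, 7 do not contribute to this derivation.
So O(t) follows.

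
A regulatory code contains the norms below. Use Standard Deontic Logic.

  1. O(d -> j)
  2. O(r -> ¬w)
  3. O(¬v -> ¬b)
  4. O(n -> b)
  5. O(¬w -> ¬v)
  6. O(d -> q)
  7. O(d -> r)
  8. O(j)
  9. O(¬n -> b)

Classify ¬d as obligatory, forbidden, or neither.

Premises 4 and 9 are O(n -> b) and O(¬n -> b); every ideal world satisfies n or ¬n, so in either case b holds — hence O(b).
Premise 3 is O(¬v -> ¬b); contrapositively O(b -> v). Since O(b) holds, K gives O(v).
Premise 5 is O(¬w -> ¬v); contrapositively O(v -> w). Since O(v) holds, K gives O(w).
Premise 2, O(r -> ¬w), contraposes to O(w -> ¬r); with O(w) we get O(¬r).
The contrapositive of premise 7 (O(d -> r)) is O(¬r -> ¬d), and O(¬r) is already established, so O(¬d).
Premises 1, 6, 8 do not contribute to this derivation.
Hence ¬d is obligatory.

Obligatory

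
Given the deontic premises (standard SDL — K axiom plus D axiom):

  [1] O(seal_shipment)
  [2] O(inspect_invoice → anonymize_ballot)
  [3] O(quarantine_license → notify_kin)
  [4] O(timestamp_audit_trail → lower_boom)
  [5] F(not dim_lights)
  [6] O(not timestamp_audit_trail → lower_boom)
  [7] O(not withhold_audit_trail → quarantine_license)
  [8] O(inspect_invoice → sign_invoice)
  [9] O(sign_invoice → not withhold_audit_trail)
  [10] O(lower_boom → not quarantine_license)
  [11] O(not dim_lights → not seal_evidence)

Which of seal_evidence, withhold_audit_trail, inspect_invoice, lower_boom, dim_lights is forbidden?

Premises 6 and 4 cover both cases: O(not timestamp_audit_trail → lower_boom) and O(timestamp_audit_trail → lower_boom). Since not timestamp_audit_trail ∨ timestamp_audit_trail is a tautology, O(lower_boom) follows.
Premise 10 is O(lower_boom → not quarantine_license); since O(lower_boom), deontic closure gives O(not quarantine_license).
Premise 7 is O(not withhold_audit_trail → quarantine_license); contrapositively O(not quarantine_license → withhold_audit_trail). Since O(not quarantine_license) holds, K gives O(withhold_audit_trail).
The contrapositive of premise 9 (O(sign_invoice → not withhold_audit_trail)) is O(withhold_audit_trail → not sign_invoice), and O(withhold_audit_trail) is already established, so O(not sign_invoice).
Premise 8, O(inspect_invoice → sign_invoice), contraposes to O(not sign_invoice → not inspect_invoice); with O(not sign_invoice) we get O(not inspect_invoice).
So O(not inspect_invoice) holds, i.e. inspect_invoice is forbidden. None of the other listed options is forbidden under the premises.

inspect_invoice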